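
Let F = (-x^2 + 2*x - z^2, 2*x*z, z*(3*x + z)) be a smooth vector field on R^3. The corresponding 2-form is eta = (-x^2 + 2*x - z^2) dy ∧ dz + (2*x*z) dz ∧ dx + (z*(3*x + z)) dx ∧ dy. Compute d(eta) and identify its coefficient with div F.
d(eta) = (x + 2*z + 2) dx ∧ dy ∧ dz; div F = x + 2*z + 2

For a 2-form in R^3 of the form above, applying d gives a 3-form with coefficient ∂P/∂x + ∂Q/∂y + ∂R/∂z:
  ∂P/∂x = 2 - 2*x
  ∂Q/∂y = 0
  ∂R/∂z = 3*x + 2*z
Sum = x + 2*z + 2, which is exactly div F.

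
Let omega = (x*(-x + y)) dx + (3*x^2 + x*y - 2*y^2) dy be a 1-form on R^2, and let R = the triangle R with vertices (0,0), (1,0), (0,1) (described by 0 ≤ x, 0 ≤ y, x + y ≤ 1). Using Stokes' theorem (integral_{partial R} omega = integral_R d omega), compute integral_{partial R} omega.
integral_(partial R) omega = 1

Stokes: integral_partial_R omega = integral_R d omega with d omega = (∂Q/∂x - ∂P/∂y) dx ∧ dy.
  ∂Q/∂x = 6*x + y
  ∂P/∂y = x
  integrand = ∂Q/∂x - ∂P/∂y = 5*x + y.
Integrating over R: integral_0^1 integral_0^{1-x} (5*x + y) dy dx = 1.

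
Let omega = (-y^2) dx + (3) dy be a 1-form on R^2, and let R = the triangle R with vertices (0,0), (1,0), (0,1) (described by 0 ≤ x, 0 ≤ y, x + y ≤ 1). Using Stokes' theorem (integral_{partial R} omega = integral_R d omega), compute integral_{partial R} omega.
integral_(partial R) omega = 1/3

Stokes: integral_partial_R omega = integral_R d omega with d omega = (∂Q/∂x - ∂P/∂y) dx ∧ dy.
  ∂Q/∂x = 0
  ∂P/∂y = -2*y
  integrand = ∂Q/∂x - ∂P/∂y = 2*y.
Integrating over R: integral_0^1 integral_0^{1-x} (2*y) dy dx = 1/3.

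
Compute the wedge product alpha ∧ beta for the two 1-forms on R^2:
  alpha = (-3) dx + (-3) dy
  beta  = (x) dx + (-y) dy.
alpha ∧ beta = (3*x + 3*y) dx ∧ dy

Distribute the wedge, using dx_i ∧ dx_j = -dx_j ∧ dx_i and dx_i ∧ dx_i = 0. For each pair (i, j) with i < j, the coefficient of dx_i ∧ dx_j in alpha ∧ beta is (alpha_i * beta_j - alpha_j * beta_i). Collecting: alpha ∧ beta = (3*x + 3*y) dx ∧ dy.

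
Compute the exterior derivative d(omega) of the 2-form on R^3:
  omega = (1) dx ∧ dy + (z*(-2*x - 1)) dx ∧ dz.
d(omega) = 0

For a 2-form omega = sum_{i<j} g_{ij} dx_i ∧ dx_j, the exterior derivative is
  d(omega) = sum_{i<j} d(g_{ij}) ∧ dx_i ∧ dx_j = sum_{i<j, k} (∂g_{ij}/∂x_k) dx_k ∧ dx_i ∧ dx_j.
Expand each term, using dx_k ∧ dx_i ∧ dx_j = sgn(permutation) dx_{(a)} ∧ dx_{(b)} ∧ dx_{(c)} with (a < b < c) sorted:

Collecting like 3-forms: d(omega) = 0.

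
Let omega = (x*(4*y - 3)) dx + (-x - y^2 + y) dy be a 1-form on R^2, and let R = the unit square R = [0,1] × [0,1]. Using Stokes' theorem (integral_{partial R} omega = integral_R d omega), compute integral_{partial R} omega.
integral_(partial R) omega = -3

Stokes: integral_partial_R omega = integral_R d omega with d omega = (∂Q/∂x - ∂P/∂y) dx ∧ dy.
  ∂Q/∂x = -1
  ∂P/∂y = 4*x
  integrand = ∂Q/∂x - ∂P/∂y = -4*x - 1.
Integrating over R: integral_0^1 integral_0^1 (-4*x - 1) dx dy = -3.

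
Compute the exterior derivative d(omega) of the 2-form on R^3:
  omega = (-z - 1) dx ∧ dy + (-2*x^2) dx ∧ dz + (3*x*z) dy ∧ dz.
d(omega) = (3*z - 1) dx ∧ dy ∧ dz

For a 2-form omega = sum_{i<j} g_{ij} dx_i ∧ dx_j, the exterior derivative is
  d(omega) = sum_{i<j} d(g_{ij}) ∧ dx_i ∧ dx_j = sum_{i<j, k} (∂g_{ij}/∂x_k) dx_k ∧ dx_i ∧ dx_j.
Expand each term, using dx_k ∧ dx_i ∧ dx_j = sgn(permutation) dx_{(a)} ∧ dx_{(b)} ∧ dx_{(c)} with (a < b < c) sorted:
  d(-z - 1) includes (∂/∂z)(-z - 1) dz = (-1) dz, which multiplied by dx ∧ dy gives (-1) dx ∧ dy ∧ dz
  d(3*x*z) includes (∂/∂x)(3*x*z) dx = (3*z) dx, which multiplied by dy ∧ dz gives (3*z) dx ∧ dy ∧ dz
Collecting like 3-forms: d(omega) = (3*z - 1) dx ∧ dy ∧ dz.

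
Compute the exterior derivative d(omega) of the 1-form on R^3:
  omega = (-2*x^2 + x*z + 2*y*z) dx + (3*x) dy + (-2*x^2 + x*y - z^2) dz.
d(omega) = (3 - 2*z) dx ∧ dy + (-5*x - y) dx ∧ dz + (x) dy ∧ dz

For a 1-form omega = sum_i f_i dx_i, the exterior derivative is
  d(omega) = sum_{i < j} (∂f_j/∂x_i - ∂f_i/∂x_j) dx_i ∧ dx_j.
  coefficient of dx ∧ dy: ∂f_2/∂x - ∂f_1/∂y = ∂(3*x)/∂x - ∂(-2*x^2 + x*z + 2*y*z)/∂y = 3 - 2*z
  coefficient of dx ∧ dz: ∂f_3/∂x - ∂f_1/∂z = ∂(-2*x^2 + x*y - z^2)/∂x - ∂(-2*x^2 + x*z + 2*y*z)/∂z = -5*x - y
  coefficient of dy ∧ dz: ∂f_3/∂y - ∂f_2/∂z = ∂(-2*x^2 + x*y - z^2)/∂y - ∂(3*x)/∂z = x
Assembling: d(omega) = (3 - 2*z) dx ∧ dy + (-5*x - y) dx ∧ dz + (x) dy ∧ dz.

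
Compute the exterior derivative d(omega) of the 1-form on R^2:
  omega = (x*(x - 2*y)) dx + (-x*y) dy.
d(omega) = (2*x - y) dx ∧ dy

For a 1-form omega = sum_i f_i dx_i, the exterior derivative is
  d(omega) = sum_{i < j} (∂f_j/∂x_i - ∂f_i/∂x_j) dx_i ∧ dx_j.
  coefficient of dx ∧ dy: ∂f_2/∂x - ∂f_1/∂y = ∂(-x*y)/∂x - ∂(x*(x - 2*y))/∂y = 2*x - y
Assembling: d(omega) = (2*x - y) dx ∧ dy.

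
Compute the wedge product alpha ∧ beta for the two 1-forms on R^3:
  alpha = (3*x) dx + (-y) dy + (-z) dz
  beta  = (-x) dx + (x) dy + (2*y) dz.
alpha ∧ beta = (x*(3*x - y)) dx ∧ dy + (x*(6*y - z)) dx ∧ dz + (x*z - 2*y^2) dy ∧ dz

Distribute the wedge, using dx_i ∧ dx_j = -dx_j ∧ dx_i and dx_i ∧ dx_i = 0. For each pair (i, j) with i < j, the coefficient of dx_i ∧ dx_j in alpha ∧ beta is (alpha_i * beta_j - alpha_j * beta_i). Collecting: alpha ∧ beta = (x*(3*x - y)) dx ∧ dy + (x*(6*y - z)) dx ∧ dz + (x*z - 2*y^2) dy ∧ dz.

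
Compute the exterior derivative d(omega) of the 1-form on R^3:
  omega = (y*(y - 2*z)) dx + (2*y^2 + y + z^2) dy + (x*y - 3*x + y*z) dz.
d(omega) = (-2*y + 2*z) dx ∧ dy + (3*y - 3) dx ∧ dz + (x - z) dy ∧ dz

For a 1-form omega = sum_i f_i dx_i, the exterior derivative is
  d(omega) = sum_{i < j} (∂f_j/∂x_i - ∂f_i/∂x_j) dx_i ∧ dx_j.
  coefficient of dx ∧ dy: ∂f_2/∂x - ∂f_1/∂y = ∂(2*y^2 + y + z^2)/∂x - ∂(y*(y - 2*z))/∂y = -2*y + 2*z
  coefficient of dx ∧ dz: ∂f_3/∂x - ∂f_1/∂z = ∂(x*y - 3*x + y*z)/∂x - ∂(y*(y - 2*z))/∂z = 3*y - 3
  coefficient of dy ∧ dz: ∂f_3/∂y - ∂f_2/∂z = ∂(x*y - 3*x + y*z)/∂y - ∂(2*y^2 + y + z^2)/∂z = x - z
Assembling: d(omega) = (-2*y + 2*z) dx ∧ dy + (3*y - 3) dx ∧ dz + (x - z) dy ∧ dz.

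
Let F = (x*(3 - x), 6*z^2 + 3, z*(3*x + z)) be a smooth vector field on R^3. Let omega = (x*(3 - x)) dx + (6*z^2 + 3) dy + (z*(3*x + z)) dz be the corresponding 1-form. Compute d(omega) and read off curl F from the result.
d(omega) = (-12*z) dy ∧ dz + (-3*z) dz ∧ dx + (0) dx ∧ dy; curl F = (-12*z, -3*z, 0)

d omega = sum_{i<j} (∂f_j/∂x_i - ∂f_i/∂x_j) dx_i ∧ dx_j. Under the identification (dy ∧ dz, dz ∧ dx, dx ∧ dy) ↔ (e_x, e_y, e_z), the coefficients are exactly the components of curl F. Compute:
  ∂R/∂y - ∂Q/∂z = (0) - (12*z) = -12*z
  ∂P/∂z - ∂R/∂x = (0) - (3*z) = -3*z
  ∂Q/∂x - ∂P/∂y = (0) - (0) = 0.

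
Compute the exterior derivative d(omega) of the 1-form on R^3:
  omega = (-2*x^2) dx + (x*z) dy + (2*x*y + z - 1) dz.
d(omega) = (z) dx ∧ dy + (2*y) dx ∧ dz + (x) dy ∧ dz

For a 1-form omega = sum_i f_i dx_i, the exterior derivative is
  d(omega) = sum_{i < j} (∂f_j/∂x_i - ∂f_i/∂x_j) dx_i ∧ dx_j.
  coefficient of dx ∧ dy: ∂f_2/∂x - ∂f_1/∂y = ∂(x*z)/∂x - ∂(-2*x^2)/∂y = z
  coefficient of dx ∧ dz: ∂f_3/∂x - ∂f_1/∂z = ∂(2*x*y + z - 1)/∂x - ∂(-2*x^2)/∂z = 2*y
  coefficient of dy ∧ dz: ∂f_3/∂y - ∂f_2/∂z = ∂(2*x*y + z - 1)/∂y - ∂(x*z)/∂z = x
Assembling: d(omega) = (z) dx ∧ dy + (2*y) dx ∧ dz + (x) dy ∧ dz.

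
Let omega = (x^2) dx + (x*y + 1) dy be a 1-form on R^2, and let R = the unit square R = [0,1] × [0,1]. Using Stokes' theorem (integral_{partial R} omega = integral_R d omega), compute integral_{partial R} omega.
integral_(partial R) omega = 1/2

Stokes: integral_partial_R omega = integral_R d omega with d omega = (∂Q/∂x - ∂P/∂y) dx ∧ dy.
  ∂Q/∂x = y
  ∂P/∂y = 0
  integrand = ∂Q/∂x - ∂P/∂y = y.
Integrating over R: integral_0^1 integral_0^1 (y) dx dy = 1/2.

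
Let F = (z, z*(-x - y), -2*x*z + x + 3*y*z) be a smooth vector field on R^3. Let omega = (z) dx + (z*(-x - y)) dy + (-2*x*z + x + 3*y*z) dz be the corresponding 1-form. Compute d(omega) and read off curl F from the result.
d(omega) = (x + y + 3*z) dy ∧ dz + (2*z) dz ∧ dx + (-z) dx ∧ dy; curl F = (x + y + 3*z, 2*z, -z)

d omega = sum_{i<j} (∂f_j/∂x_i - ∂f_i/∂x_j) dx_i ∧ dx_j. Under the identification (dy ∧ dz, dz ∧ dx, dx ∧ dy) ↔ (e_x, e_y, e_z), the coefficients are exactly the components of curl F. Compute:
  ∂R/∂y - ∂Q/∂z = (3*z) - (-x - y) = x + y + 3*z
  ∂P/∂z - ∂R/∂x = (1) - (1 - 2*z) = 2*z
  ∂Q/∂x - ∂P/∂y = (-z) - (0) = -z.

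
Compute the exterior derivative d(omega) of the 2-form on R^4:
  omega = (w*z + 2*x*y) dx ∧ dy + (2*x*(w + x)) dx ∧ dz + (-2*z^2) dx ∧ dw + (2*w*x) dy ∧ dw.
d(omega) = (w) dx ∧ dy ∧ dz + (2*w + z) dx ∧ dy ∧ dw + (2*x + 4*z) dx ∧ dz ∧ dw

For a 2-form omega = sum_{i<j} g_{ij} dx_i ∧ dx_j, the exterior derivative is
  d(omega) = sum_{i<j} d(g_{ij}) ∧ dx_i ∧ dx_j = sum_{i<j, k} (∂g_{ij}/∂x_k) dx_k ∧ dx_i ∧ dx_j.
Expand each term, using dx_k ∧ dx_i ∧ dx_j = sgn(permutation) dx_{(a)} ∧ dx_{(b)} ∧ dx_{(c)} with (a < b < c) sorted:
  d(w*z + 2*x*y) includes (∂/∂z)(w*z + 2*x*y) dz = (w) dz, which multiplied by dx ∧ dy gives (w) dx ∧ dy ∧ dz
  d(w*z + 2*x*y) includes (∂/∂w)(w*z + 2*x*y) dw = (z) dw, which multiplied by dx ∧ dy gives (z) dx ∧ dy ∧ dw
  d(2*x*(w + x)) includes (∂/∂w)(2*x*(w + x)) dw = (2*x) dw, which multiplied by dx ∧ dz gives (2*x) dx ∧ dz ∧ dw
  d(-2*z^2) includes (∂/∂z)(-2*z^2) dz = (-4*z) dz, which multiplied by dx ∧ dw gives (4*z) dx ∧ dz ∧ dw
  d(2*w*x) includes (∂/∂x)(2*w*x) dx = (2*w) dx, which multiplied by dy ∧ dw gives (2*w) dx ∧ dy ∧ dw
Collecting like 3-forms: d(omega) = (w) dx ∧ dy ∧ dz + (2*w + z) dx ∧ dy ∧ dw + (2*x + 4*z) dx ∧ dz ∧ dw.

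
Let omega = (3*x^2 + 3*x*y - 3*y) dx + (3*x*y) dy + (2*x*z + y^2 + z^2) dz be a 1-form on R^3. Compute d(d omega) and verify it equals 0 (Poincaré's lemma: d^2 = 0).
d(d omega) = 0

Step 1: d omega = sum_{i<j} (∂f_j/∂x_i - ∂f_i/∂x_j) dx_i ∧ dx_j:
  coeff of dx ∧ dy: -3*x + 3*y + 3
  coeff of dx ∧ dz: 2*z
  coeff of dy ∧ dz: 2*y
Step 2: Apply d again to each 2-form coefficient. The only possible 3-form in R^3 is dx ∧ dy ∧ dz, with coefficient
  ∂(coeff of dy∧dz)/∂x - ∂(coeff of dx∧dz)/∂y + ∂(coeff of dx∧dy)/∂z
  = ∂/∂x (2*y) - ∂/∂y (2*z) + ∂/∂z (-3*x + 3*y + 3).
Each of these terms simplifies to sums of mixed partials that cancel in pairs. The result is 0 (by equality of mixed partials for smooth functions — Schwarz / Clairaut).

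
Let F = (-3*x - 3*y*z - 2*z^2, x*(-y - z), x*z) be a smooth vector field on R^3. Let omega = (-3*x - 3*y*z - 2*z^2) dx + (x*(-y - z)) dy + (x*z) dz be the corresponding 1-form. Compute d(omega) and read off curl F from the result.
d(omega) = (x) dy ∧ dz + (-3*y - 5*z) dz ∧ dx + (-y + 2*z) dx ∧ dy; curl F = (x, -3*y - 5*z, -y + 2*z)

d omega = sum_{i<j} (∂f_j/∂x_i - ∂f_i/∂x_j) dx_i ∧ dx_j. Under the identification (dy ∧ dz, dz ∧ dx, dx ∧ dy) ↔ (e_x, e_y, e_z), the coefficients are exactly the components of curl F. Compute:
  ∂R/∂y - ∂Q/∂z = (0) - (-x) = x
  ∂P/∂z - ∂R/∂x = (-3*y - 4*z) - (z) = -3*y - 5*z
  ∂Q/∂x - ∂P/∂y = (-y - z) - (-3*z) = -y + 2*z.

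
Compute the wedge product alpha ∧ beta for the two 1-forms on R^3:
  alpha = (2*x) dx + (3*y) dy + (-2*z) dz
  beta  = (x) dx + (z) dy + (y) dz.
alpha ∧ beta = (x*(-3*y + 2*z)) dx ∧ dy + (2*x*(y + z)) dx ∧ dz + (3*y^2 + 2*z^2) dy ∧ dz

Distribute the wedge, using dx_i ∧ dx_j = -dx_j ∧ dx_i and dx_i ∧ dx_i = 0. For each pair (i, j) with i < j, the coefficient of dx_i ∧ dx_j in alpha ∧ beta is (alpha_i * beta_j - alpha_j * beta_i). Collecting: alpha ∧ beta = (x*(-3*y + 2*z)) dx ∧ dy + (2*x*(y + z)) dx ∧ dz + (3*y^2 + 2*z^2) dy ∧ dz.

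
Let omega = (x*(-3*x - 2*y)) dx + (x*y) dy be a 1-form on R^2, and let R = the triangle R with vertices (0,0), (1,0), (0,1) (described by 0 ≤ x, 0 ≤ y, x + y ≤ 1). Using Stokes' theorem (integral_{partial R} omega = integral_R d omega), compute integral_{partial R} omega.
integral_(partial R) omega = 1/2

Stokes: integral_partial_R omega = integral_R d omega with d omega = (∂Q/∂x - ∂P/∂y) dx ∧ dy.
  ∂Q/∂x = y
  ∂P/∂y = -2*x
  integrand = ∂Q/∂x - ∂P/∂y = 2*x + y.
Integrating over R: integral_0^1 integral_0^{1-x} (2*x + y) dy dx = 1/2.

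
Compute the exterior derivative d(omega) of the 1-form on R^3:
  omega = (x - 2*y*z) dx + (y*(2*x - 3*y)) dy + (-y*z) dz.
d(omega) = (2*y + 2*z) dx ∧ dy + (2*y) dx ∧ dz + (-z) dy ∧ dz

For a 1-form omega = sum_i f_i dx_i, the exterior derivative is
  d(omega) = sum_{i < j} (∂f_j/∂x_i - ∂f_i/∂x_j) dx_i ∧ dx_j.
  coefficient of dx ∧ dy: ∂f_2/∂x - ∂f_1/∂y = ∂(y*(2*x - 3*y))/∂x - ∂(x - 2*y*z)/∂y = 2*y + 2*z
  coefficient of dx ∧ dz: ∂f_3/∂x - ∂f_1/∂z = ∂(-y*z)/∂x - ∂(x - 2*y*z)/∂z = 2*y
  coefficient of dy ∧ dz: ∂f_3/∂y - ∂f_2/∂z = ∂(-y*z)/∂y - ∂(y*(2*x - 3*y))/∂z = -z
Assembling: d(omega) = (2*y + 2*z) dx ∧ dy + (2*y) dx ∧ dz + (-z) dy ∧ dz.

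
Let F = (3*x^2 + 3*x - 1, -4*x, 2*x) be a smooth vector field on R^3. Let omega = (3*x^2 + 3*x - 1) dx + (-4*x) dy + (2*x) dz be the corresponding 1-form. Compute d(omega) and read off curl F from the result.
d(omega) = (0) dy ∧ dz + (-2) dz ∧ dx + (-4) dx ∧ dy; curl F = (0, -2, -4)

d omega = sum_{i<j} (∂f_j/∂x_i - ∂f_i/∂x_j) dx_i ∧ dx_j. Under the identification (dy ∧ dz, dz ∧ dx, dx ∧ dy) ↔ (e_x, e_y, e_z), the coefficients are exactly the components of curl F. Compute:
  ∂R/∂y - ∂Q/∂z = (0) - (0) = 0
  ∂P/∂z - ∂R/∂x = (0) - (2) = -2
  ∂Q/∂x - ∂P/∂y = (-4) - (0) = -4.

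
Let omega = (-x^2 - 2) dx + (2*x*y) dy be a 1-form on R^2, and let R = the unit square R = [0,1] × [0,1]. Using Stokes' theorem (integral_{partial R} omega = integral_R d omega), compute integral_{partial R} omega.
integral_(partial R) omega = 1

Stokes: integral_partial_R omega = integral_R d omega with d omega = (∂Q/∂x - ∂P/∂y) dx ∧ dy.
  ∂Q/∂x = 2*y
  ∂P/∂y = 0
  integrand = ∂Q/∂x - ∂P/∂y = 2*y.
Integrating over R: integral_0^1 integral_0^1 (2*y) dx dy = 1.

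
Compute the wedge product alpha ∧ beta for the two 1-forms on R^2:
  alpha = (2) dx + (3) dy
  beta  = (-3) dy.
alpha ∧ beta = (-6) dx ∧ dy

Distribute the wedge, using dx_i ∧ dx_j = -dx_j ∧ dx_i and dx_i ∧ dx_i = 0. For each pair (i, j) with i < j, the coefficient of dx_i ∧ dx_j in alpha ∧ beta is (alpha_i * beta_j - alpha_j * beta_i). Collecting: alpha ∧ beta = (-6) dx ∧ dy.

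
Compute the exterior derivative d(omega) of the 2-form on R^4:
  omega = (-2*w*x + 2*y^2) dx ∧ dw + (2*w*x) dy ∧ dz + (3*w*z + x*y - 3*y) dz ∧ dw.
d(omega) = (-4*y) dx ∧ dy ∧ dw + (2*w) dx ∧ dy ∧ dz + (3*x - 3) dy ∧ dz ∧ dw + (y) dx ∧ dz ∧ dw

For a 2-form omega = sum_{i<j} g_{ij} dx_i ∧ dx_j, the exterior derivative is
  d(omega) = sum_{i<j} d(g_{ij}) ∧ dx_i ∧ dx_j = sum_{i<j, k} (∂g_{ij}/∂x_k) dx_k ∧ dx_i ∧ dx_j.
Expand each term, using dx_k ∧ dx_i ∧ dx_j = sgn(permutation) dx_{(a)} ∧ dx_{(b)} ∧ dx_{(c)} with (a < b < c) sorted:
  d(-2*w*x + 2*y^2) includes (∂/∂y)(-2*w*x + 2*y^2) dy = (4*y) dy, which multiplied by dx ∧ dw gives (-4*y) dx ∧ dy ∧ dw
  d(2*w*x) includes (∂/∂x)(2*w*x) dx = (2*w) dx, which multiplied by dy ∧ dz gives (2*w) dx ∧ dy ∧ dz
  d(2*w*x) includes (∂/∂w)(2*w*x) dw = (2*x) dw, which multiplied by dy ∧ dz gives (2*x) dy ∧ dz ∧ dw
  d(3*w*z + x*y - 3*y) includes (∂/∂x)(3*w*z + x*y - 3*y) dx = (y) dx, which multiplied by dz ∧ dw gives (y) dx ∧ dz ∧ dw
  d(3*w*z + x*y - 3*y) includes (∂/∂y)(3*w*z + x*y - 3*y) dy = (x - 3) dy, which multiplied by dz ∧ dw gives (x - 3) dy ∧ dz ∧ dw
Collecting like 3-forms: d(omega) = (-4*y) dx ∧ dy ∧ dw + (2*w) dx ∧ dy ∧ dz + (3*x - 3) dy ∧ dz ∧ dw + (y) dx ∧ dz ∧ dw.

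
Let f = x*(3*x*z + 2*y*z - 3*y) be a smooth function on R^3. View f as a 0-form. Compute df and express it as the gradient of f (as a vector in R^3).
df = (6*x*z + 2*y*z - 3*y) dx + (x*(2*z - 3)) dy + (x*(3*x + 2*y)) dz; grad f = (6*x*z + 2*y*z - 3*y, x*(2*z - 3), x*(3*x + 2*y))

For a 0-form f, d f = (∂f/∂x) dx + (∂f/∂y) dy + (∂f/∂z) dz. The components of the vector representation are exactly the entries of grad f in Cartesian coordinates:
  ∂f/∂x = 6*x*z + 2*y*z - 3*y
  ∂f/∂y = x*(2*z - 3)
  ∂f/∂z = x*(3*x + 2*y).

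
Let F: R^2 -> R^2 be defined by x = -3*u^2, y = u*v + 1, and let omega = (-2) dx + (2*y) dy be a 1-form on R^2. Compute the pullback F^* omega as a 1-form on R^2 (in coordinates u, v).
F^* omega = (2*u*v^2 + 12*u + 2*v) du + (2*u*(u*v + 1)) dv

Using F^*(f dg) = (f ∘ F) d(g ∘ F), substitute each coordinate x_i by F_i(u, v) in f_i, and replace dx_i by d F_i = (∂F_i/∂u) du + (∂F_i/∂v) dv.
  For the x component: f_1(F) = -2; d F_1 = (-6*u) du + (0) dv
  For the y component: f_2(F) = 2*u*v + 2; d F_2 = (v) du + (u) dv
Combining and collecting du, dv coefficients:
  coeff of du: 2*u*v^2 + 12*u + 2*v
  coeff of dv: 2*u*(u*v + 1)
F^* omega = (2*u*v^2 + 12*u + 2*v) du + (2*u*(u*v + 1)) dv.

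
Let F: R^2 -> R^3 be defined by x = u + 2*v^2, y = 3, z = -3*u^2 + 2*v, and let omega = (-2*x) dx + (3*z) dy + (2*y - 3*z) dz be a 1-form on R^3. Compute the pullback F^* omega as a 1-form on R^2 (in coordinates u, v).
F^* omega = (-54*u^3 + 36*u*v - 38*u - 4*v^2) du + (18*u^2 - 8*u*v - 16*v^3 - 12*v + 12) dv

Using F^*(f dg) = (f ∘ F) d(g ∘ F), substitute each coordinate x_i by F_i(u, v) in f_i, and replace dx_i by d F_i = (∂F_i/∂u) du + (∂F_i/∂v) dv.
  For the x component: f_1(F) = -2*u - 4*v^2; d F_1 = (1) du + (4*v) dv
  For the y component: f_2(F) = -9*u^2 + 6*v; d F_2 = (0) du + (0) dv
  For the z component: f_3(F) = 9*u^2 - 6*v + 6; d F_3 = (-6*u) du + (2) dv
Combining and collecting du, dv coefficients:
  coeff of du: -54*u^3 + 36*u*v - 38*u - 4*v^2
  coeff of dv: 18*u^2 - 8*u*v - 16*v^3 - 12*v + 12
F^* omega = (-54*u^3 + 36*u*v - 38*u - 4*v^2) du + (18*u^2 - 8*u*v - 16*v^3 - 12*v + 12) dv.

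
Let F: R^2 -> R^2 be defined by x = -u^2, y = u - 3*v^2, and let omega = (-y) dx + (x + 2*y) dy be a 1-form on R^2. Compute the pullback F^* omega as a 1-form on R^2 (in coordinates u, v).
F^* omega = (u^2 - 6*u*v^2 + 2*u - 6*v^2) du + (6*v*(u^2 - 2*u + 6*v^2)) dv

Using F^*(f dg) = (f ∘ F) d(g ∘ F), substitute each coordinate x_i by F_i(u, v) in f_i, and replace dx_i by d F_i = (∂F_i/∂u) du + (∂F_i/∂v) dv.
  For the x component: f_1(F) = -u + 3*v^2; d F_1 = (-2*u) du + (0) dv
  For the y component: f_2(F) = -u^2 + 2*u - 6*v^2; d F_2 = (1) du + (-6*v) dv
Combining and collecting du, dv coefficients:
  coeff of du: u^2 - 6*u*v^2 + 2*u - 6*v^2
  coeff of dv: 6*v*(u^2 - 2*u + 6*v^2)
F^* omega = (u^2 - 6*u*v^2 + 2*u - 6*v^2) du + (6*v*(u^2 - 2*u + 6*v^2)) dv.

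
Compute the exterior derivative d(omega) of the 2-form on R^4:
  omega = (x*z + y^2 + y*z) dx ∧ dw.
d(omega) = (-2*y - z) dx ∧ dy ∧ dw + (-x - y) dx ∧ dz ∧ dw

For a 2-form omega = sum_{i<j} g_{ij} dx_i ∧ dx_j, the exterior derivative is
  d(omega) = sum_{i<j} d(g_{ij}) ∧ dx_i ∧ dx_j = sum_{i<j, k} (∂g_{ij}/∂x_k) dx_k ∧ dx_i ∧ dx_j.
Expand each term, using dx_k ∧ dx_i ∧ dx_j = sgn(permutation) dx_{(a)} ∧ dx_{(b)} ∧ dx_{(c)} with (a < b < c) sorted:
  d(x*z + y^2 + y*z) includes (∂/∂y)(x*z + y^2 + y*z) dy = (2*y + z) dy, which multiplied by dx ∧ dw gives (-2*y - z) dx ∧ dy ∧ dw
  d(x*z + y^2 + y*z) includes (∂/∂z)(x*z + y^2 + y*z) dz = (x + y) dz, which multiplied by dx ∧ dw gives (-x - y) dx ∧ dz ∧ dw
Collecting like 3-forms: d(omega) = (-2*y - z) dx ∧ dy ∧ dw + (-x - y) dx ∧ dz ∧ dw.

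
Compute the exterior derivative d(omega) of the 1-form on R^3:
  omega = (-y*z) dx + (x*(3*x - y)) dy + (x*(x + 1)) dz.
d(omega) = (6*x - y + z) dx ∧ dy + (2*x + y + 1) dx ∧ dz

For a 1-form omega = sum_i f_i dx_i, the exterior derivative is
  d(omega) = sum_{i < j} (∂f_j/∂x_i - ∂f_i/∂x_j) dx_i ∧ dx_j.
  coefficient of dx ∧ dy: ∂f_2/∂x - ∂f_1/∂y = ∂(x*(3*x - y))/∂x - ∂(-y*z)/∂y = 6*x - y + z
  coefficient of dx ∧ dz: ∂f_3/∂x - ∂f_1/∂z = ∂(x*(x + 1))/∂x - ∂(-y*z)/∂z = 2*x + y + 1
Assembling: d(omega) = (6*x - y + z) dx ∧ dy + (2*x + y + 1) dx ∧ dz.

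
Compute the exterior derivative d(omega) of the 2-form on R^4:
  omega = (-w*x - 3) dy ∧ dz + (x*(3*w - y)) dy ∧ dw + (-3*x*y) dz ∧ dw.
d(omega) = (-w) dx ∧ dy ∧ dz + (-4*x) dy ∧ dz ∧ dw + (3*w - y) dx ∧ dy ∧ dw + (-3*y) dx ∧ dz ∧ dw

For a 2-form omega = sum_{i<j} g_{ij} dx_i ∧ dx_j, the exterior derivative is
  d(omega) = sum_{i<j} d(g_{ij}) ∧ dx_i ∧ dx_j = sum_{i<j, k} (∂g_{ij}/∂x_k) dx_k ∧ dx_i ∧ dx_j.
Expand each term, using dx_k ∧ dx_i ∧ dx_j = sgn(permutation) dx_{(a)} ∧ dx_{(b)} ∧ dx_{(c)} with (a < b < c) sorted:
  d(-w*x - 3) includes (∂/∂x)(-w*x - 3) dx = (-w) dx, which multiplied by dy ∧ dz gives (-w) dx ∧ dy ∧ dz
  d(-w*x - 3) includes (∂/∂w)(-w*x - 3) dw = (-x) dw, which multiplied by dy ∧ dz gives (-x) dy ∧ dz ∧ dw
  d(x*(3*w - y)) includes (∂/∂x)(x*(3*w - y)) dx = (3*w - y) dx, which multiplied by dy ∧ dw gives (3*w - y) dx ∧ dy ∧ dw
  d(-3*x*y) includes (∂/∂x)(-3*x*y) dx = (-3*y) dx, which multiplied by dz ∧ dw gives (-3*y) dx ∧ dz ∧ dw
  d(-3*x*y) includes (∂/∂y)(-3*x*y) dy = (-3*x) dy, which multiplied by dz ∧ dw gives (-3*x) dy ∧ dz ∧ dw
Collecting like 3-forms: d(omega) = (-w) dx ∧ dy ∧ dz + (-4*x) dy ∧ dz ∧ dw + (3*w - y) dx ∧ dy ∧ dw + (-3*y) dx ∧ dz ∧ dw.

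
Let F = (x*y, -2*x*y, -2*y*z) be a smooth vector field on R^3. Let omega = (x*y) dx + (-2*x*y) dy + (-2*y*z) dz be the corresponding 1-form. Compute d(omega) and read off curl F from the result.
d(omega) = (-2*z) dy ∧ dz + (0) dz ∧ dx + (-x - 2*y) dx ∧ dy; curl F = (-2*z, 0, -x - 2*y)

d omega = sum_{i<j} (∂f_j/∂x_i - ∂f_i/∂x_j) dx_i ∧ dx_j. Under the identification (dy ∧ dz, dz ∧ dx, dx ∧ dy) ↔ (e_x, e_y, e_z), the coefficients are exactly the components of curl F. Compute:
  ∂R/∂y - ∂Q/∂z = (-2*z) - (0) = -2*z
  ∂P/∂z - ∂R/∂x = (0) - (0) = 0
  ∂Q/∂x - ∂P/∂y = (-2*y) - (x) = -x - 2*y.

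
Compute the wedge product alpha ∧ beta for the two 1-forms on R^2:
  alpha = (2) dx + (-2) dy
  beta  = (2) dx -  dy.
alpha ∧ beta = (2) dx ∧ dy

Distribute the wedge, using dx_i ∧ dx_j = -dx_j ∧ dx_i and dx_i ∧ dx_i = 0. For each pair (i, j) with i < j, the coefficient of dx_i ∧ dx_j in alpha ∧ beta is (alpha_i * beta_j - alpha_j * beta_i). Collecting: alpha ∧ beta = (2) dx ∧ dy.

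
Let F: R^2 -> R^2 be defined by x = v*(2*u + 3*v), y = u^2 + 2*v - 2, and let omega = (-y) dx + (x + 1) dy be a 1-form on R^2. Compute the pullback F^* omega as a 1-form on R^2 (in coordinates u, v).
F^* omega = (2*u^2*v + 6*u*v^2 + 2*u - 4*v^2 + 4*v) du + (-2*u^3 - 6*u^2*v + 4*u - 6*v^2 + 12*v + 2) dv

Using F^*(f dg) = (f ∘ F) d(g ∘ F), substitute each coordinate x_i by F_i(u, v) in f_i, and replace dx_i by d F_i = (∂F_i/∂u) du + (∂F_i/∂v) dv.
  For the x component: f_1(F) = -u^2 - 2*v + 2; d F_1 = (2*v) du + (2*u + 6*v) dv
  For the y component: f_2(F) = 2*u*v + 3*v^2 + 1; d F_2 = (2*u) du + (2) dv
Combining and collecting du, dv coefficients:
  coeff of du: 2*u^2*v + 6*u*v^2 + 2*u - 4*v^2 + 4*v
  coeff of dv: -2*u^3 - 6*u^2*v + 4*u - 6*v^2 + 12*v + 2
F^* omega = (2*u^2*v + 6*u*v^2 + 2*u - 4*v^2 + 4*v) du + (-2*u^3 - 6*u^2*v + 4*u - 6*v^2 + 12*v + 2) dv.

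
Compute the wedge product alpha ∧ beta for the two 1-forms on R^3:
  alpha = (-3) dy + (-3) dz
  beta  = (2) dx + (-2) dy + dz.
alpha ∧ beta = (6) dx ∧ dy + (-9) dy ∧ dz + (6) dx ∧ dz

Distribute the wedge, using dx_i ∧ dx_j = -dx_j ∧ dx_i and dx_i ∧ dx_i = 0. For each pair (i, j) with i < j, the coefficient of dx_i ∧ dx_j in alpha ∧ beta is (alpha_i * beta_j - alpha_j * beta_i). Collecting: alpha ∧ beta = (6) dx ∧ dy + (-9) dy ∧ dz + (6) dx ∧ dz.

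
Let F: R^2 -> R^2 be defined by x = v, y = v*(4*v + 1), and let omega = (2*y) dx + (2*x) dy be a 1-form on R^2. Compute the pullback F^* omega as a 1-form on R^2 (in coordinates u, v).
F^* omega = (4*v*(6*v + 1)) dv

Using F^*(f dg) = (f ∘ F) d(g ∘ F), substitute each coordinate x_i by F_i(u, v) in f_i, and replace dx_i by d F_i = (∂F_i/∂u) du + (∂F_i/∂v) dv.
  For the x component: f_1(F) = 2*v*(4*v + 1); d F_1 = (0) du + (1) dv
  For the y component: f_2(F) = 2*v; d F_2 = (0) du + (8*v + 1) dv
Combining and collecting du, dv coefficients:
  coeff of du: 0
  coeff of dv: 4*v*(6*v + 1)
F^* omega = (4*v*(6*v + 1)) dv.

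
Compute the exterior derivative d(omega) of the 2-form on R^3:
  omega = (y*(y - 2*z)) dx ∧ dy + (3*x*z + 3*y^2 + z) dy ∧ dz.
d(omega) = (-2*y + 3*z) dx ∧ dy ∧ dz

For a 2-form omega = sum_{i<j} g_{ij} dx_i ∧ dx_j, the exterior derivative is
  d(omega) = sum_{i<j} d(g_{ij}) ∧ dx_i ∧ dx_j = sum_{i<j, k} (∂g_{ij}/∂x_k) dx_k ∧ dx_i ∧ dx_j.
Expand each term, using dx_k ∧ dx_i ∧ dx_j = sgn(permutation) dx_{(a)} ∧ dx_{(b)} ∧ dx_{(c)} with (a < b < c) sorted:
  d(y*(y - 2*z)) includes (∂/∂z)(y*(y - 2*z)) dz = (-2*y) dz, which multiplied by dx ∧ dy gives (-2*y) dx ∧ dy ∧ dz
  d(3*x*z + 3*y^2 + z) includes (∂/∂x)(3*x*z + 3*y^2 + z) dx = (3*z) dx, which multiplied by dy ∧ dz gives (3*z) dx ∧ dy ∧ dz
Collecting like 3-forms: d(omega) = (-2*y + 3*z) dx ∧ dy ∧ dz.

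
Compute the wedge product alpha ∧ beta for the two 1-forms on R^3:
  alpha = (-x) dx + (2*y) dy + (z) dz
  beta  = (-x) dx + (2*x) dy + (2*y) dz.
alpha ∧ beta = (2*x*(-x + y)) dx ∧ dy + (x*(-2*y + z)) dx ∧ dz + (-2*x*z + 4*y^2) dy ∧ dz

Distribute the wedge, using dx_i ∧ dx_j = -dx_j ∧ dx_i and dx_i ∧ dx_i = 0. For each pair (i, j) with i < j, the coefficient of dx_i ∧ dx_j in alpha ∧ beta is (alpha_i * beta_j - alpha_j * beta_i). Collecting: alpha ∧ beta = (2*x*(-x + y)) dx ∧ dy + (x*(-2*y + z)) dx ∧ dz + (-2*x*z + 4*y^2) dy ∧ dz.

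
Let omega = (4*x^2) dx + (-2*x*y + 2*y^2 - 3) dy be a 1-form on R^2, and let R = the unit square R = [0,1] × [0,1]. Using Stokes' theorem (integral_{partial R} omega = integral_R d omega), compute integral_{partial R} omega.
integral_(partial R) omega = -1

Stokes: integral_partial_R omega = integral_R d omega with d omega = (∂Q/∂x - ∂P/∂y) dx ∧ dy.
  ∂Q/∂x = -2*y
  ∂P/∂y = 0
  integrand = ∂Q/∂x - ∂P/∂y = -2*y.
Integrating over R: integral_0^1 integral_0^1 (-2*y) dx dy = -1.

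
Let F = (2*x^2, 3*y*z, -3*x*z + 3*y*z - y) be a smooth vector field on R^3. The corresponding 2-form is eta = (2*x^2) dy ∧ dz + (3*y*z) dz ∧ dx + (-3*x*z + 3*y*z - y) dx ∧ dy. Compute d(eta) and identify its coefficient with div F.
d(eta) = (x + 3*y + 3*z) dx ∧ dy ∧ dz; div F = x + 3*y + 3*z

For a 2-form in R^3 of the form above, applying d gives a 3-form with coefficient ∂P/∂x + ∂Q/∂y + ∂R/∂z:
  ∂P/∂x = 4*x
  ∂Q/∂y = 3*z
  ∂R/∂z = -3*x + 3*y
Sum = x + 3*y + 3*z, which is exactly div F.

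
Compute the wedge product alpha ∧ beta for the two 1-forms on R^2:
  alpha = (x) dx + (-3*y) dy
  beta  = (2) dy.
alpha ∧ beta = (2*x) dx ∧ dy

Distribute the wedge, using dx_i ∧ dx_j = -dx_j ∧ dx_i and dx_i ∧ dx_i = 0. For each pair (i, j) with i < j, the coefficient of dx_i ∧ dx_j in alpha ∧ beta is (alpha_i * beta_j - alpha_j * beta_i). Collecting: alpha ∧ beta = (2*x) dx ∧ dy.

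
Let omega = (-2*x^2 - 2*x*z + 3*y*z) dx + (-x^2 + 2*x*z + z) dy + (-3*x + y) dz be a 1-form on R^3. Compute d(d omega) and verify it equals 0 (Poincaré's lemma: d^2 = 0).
d(d omega) = 0

Step 1: d omega = sum_{i<j} (∂f_j/∂x_i - ∂f_i/∂x_j) dx_i ∧ dx_j:
  coeff of dx ∧ dy: -2*x - z
  coeff of dx ∧ dz: 2*x - 3*y - 3
  coeff of dy ∧ dz: -2*x
Step 2: Apply d again to each 2-form coefficient. The only possible 3-form in R^3 is dx ∧ dy ∧ dz, with coefficient
  ∂(coeff of dy∧dz)/∂x - ∂(coeff of dx∧dz)/∂y + ∂(coeff of dx∧dy)/∂z
  = ∂/∂x (-2*x) - ∂/∂y (2*x - 3*y - 3) + ∂/∂z (-2*x - z).
Each of these terms simplifies to sums of mixed partials that cancel in pairs. The result is 0 (by equality of mixed partials for smooth functions — Schwarz / Clairaut).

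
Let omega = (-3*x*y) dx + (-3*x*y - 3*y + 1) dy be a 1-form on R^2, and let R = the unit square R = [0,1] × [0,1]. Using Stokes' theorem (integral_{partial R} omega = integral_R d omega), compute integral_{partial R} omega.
integral_(partial R) omega = 0

Stokes: integral_partial_R omega = integral_R d omega with d omega = (∂Q/∂x - ∂P/∂y) dx ∧ dy.
  ∂Q/∂x = -3*y
  ∂P/∂y = -3*x
  integrand = ∂Q/∂x - ∂P/∂y = 3*x - 3*y.
Integrating over R: integral_0^1 integral_0^1 (3*x - 3*y) dx dy = 0.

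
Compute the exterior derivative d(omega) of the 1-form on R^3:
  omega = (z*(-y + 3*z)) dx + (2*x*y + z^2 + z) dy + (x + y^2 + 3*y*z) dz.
d(omega) = (2*y + z) dx ∧ dy + (y - 6*z + 1) dx ∧ dz + (2*y + z - 1) dy ∧ dz

For a 1-form omega = sum_i f_i dx_i, the exterior derivative is
  d(omega) = sum_{i < j} (∂f_j/∂x_i - ∂f_i/∂x_j) dx_i ∧ dx_j.
  coefficient of dx ∧ dy: ∂f_2/∂x - ∂f_1/∂y = ∂(2*x*y + z^2 + z)/∂x - ∂(z*(-y + 3*z))/∂y = 2*y + z
  coefficient of dx ∧ dz: ∂f_3/∂x - ∂f_1/∂z = ∂(x + y^2 + 3*y*z)/∂x - ∂(z*(-y + 3*z))/∂z = y - 6*z + 1
  coefficient of dy ∧ dz: ∂f_3/∂y - ∂f_2/∂z = ∂(x + y^2 + 3*y*z)/∂y - ∂(2*x*y + z^2 + z)/∂z = 2*y + z - 1
Assembling: d(omega) = (2*y + z) dx ∧ dy + (y - 6*z + 1) dx ∧ dz + (2*y + z - 1) dy ∧ dz.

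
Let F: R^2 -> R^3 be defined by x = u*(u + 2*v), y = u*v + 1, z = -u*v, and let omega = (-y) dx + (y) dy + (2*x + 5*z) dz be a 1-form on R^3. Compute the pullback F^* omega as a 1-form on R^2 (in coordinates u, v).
F^* omega = (-4*u^2*v - 2*u - v) du + (-2*u^3 - u) dv

Using F^*(f dg) = (f ∘ F) d(g ∘ F), substitute each coordinate x_i by F_i(u, v) in f_i, and replace dx_i by d F_i = (∂F_i/∂u) du + (∂F_i/∂v) dv.
  For the x component: f_1(F) = -u*v - 1; d F_1 = (2*u + 2*v) du + (2*u) dv
  For the y component: f_2(F) = u*v + 1; d F_2 = (v) du + (u) dv
  For the z component: f_3(F) = u*(2*u - v); d F_3 = (-v) du + (-u) dv
Combining and collecting du, dv coefficients:
  coeff of du: -4*u^2*v - 2*u - v
  coeff of dv: -2*u^3 - u
F^* omega = (-4*u^2*v - 2*u - v) du + (-2*u^3 - u) dv.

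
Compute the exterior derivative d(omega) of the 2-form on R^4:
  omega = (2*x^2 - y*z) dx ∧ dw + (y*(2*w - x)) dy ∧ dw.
d(omega) = (-y + z) dx ∧ dy ∧ dw + (y) dx ∧ dz ∧ dw

For a 2-form omega = sum_{i<j} g_{ij} dx_i ∧ dx_j, the exterior derivative is
  d(omega) = sum_{i<j} d(g_{ij}) ∧ dx_i ∧ dx_j = sum_{i<j, k} (∂g_{ij}/∂x_k) dx_k ∧ dx_i ∧ dx_j.
Expand each term, using dx_k ∧ dx_i ∧ dx_j = sgn(permutation) dx_{(a)} ∧ dx_{(b)} ∧ dx_{(c)} with (a < b < c) sorted:
  d(2*x^2 - y*z) includes (∂/∂y)(2*x^2 - y*z) dy = (-z) dy, which multiplied by dx ∧ dw gives (z) dx ∧ dy ∧ dw
  d(2*x^2 - y*z) includes (∂/∂z)(2*x^2 - y*z) dz = (-y) dz, which multiplied by dx ∧ dw gives (y) dx ∧ dz ∧ dw
  d(y*(2*w - x)) includes (∂/∂x)(y*(2*w - x)) dx = (-y) dx, which multiplied by dy ∧ dw gives (-y) dx ∧ dy ∧ dw
Collecting like 3-forms: d(omega) = (-y + z) dx ∧ dy ∧ dw + (y) dx ∧ dz ∧ dw.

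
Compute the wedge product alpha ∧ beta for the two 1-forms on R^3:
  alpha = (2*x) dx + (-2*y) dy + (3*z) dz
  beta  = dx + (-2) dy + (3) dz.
alpha ∧ beta = (-4*x + 2*y) dx ∧ dy + (6*x - 3*z) dx ∧ dz + (-6*y + 6*z) dy ∧ dz

Distribute the wedge, using dx_i ∧ dx_j = -dx_j ∧ dx_i and dx_i ∧ dx_i = 0. For each pair (i, j) with i < j, the coefficient of dx_i ∧ dx_j in alpha ∧ beta is (alpha_i * beta_j - alpha_j * beta_i). Collecting: alpha ∧ beta = (-4*x + 2*y) dx ∧ dy + (6*x - 3*z) dx ∧ dz + (-6*y + 6*z) dy ∧ dz.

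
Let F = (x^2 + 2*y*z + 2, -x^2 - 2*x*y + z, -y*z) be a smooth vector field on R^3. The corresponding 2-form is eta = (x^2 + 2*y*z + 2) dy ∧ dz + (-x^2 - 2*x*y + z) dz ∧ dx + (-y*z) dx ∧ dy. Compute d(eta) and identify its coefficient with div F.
d(eta) = (-y) dx ∧ dy ∧ dz; div F = -y

For a 2-form in R^3 of the form above, applying d gives a 3-form with coefficient ∂P/∂x + ∂Q/∂y + ∂R/∂z:
  ∂P/∂x = 2*x
  ∂Q/∂y = -2*x
  ∂R/∂z = -y
Sum = -y, which is exactly div F.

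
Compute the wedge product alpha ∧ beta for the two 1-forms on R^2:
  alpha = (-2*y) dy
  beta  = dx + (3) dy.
alpha ∧ beta = (2*y) dx ∧ dy

Distribute the wedge, using dx_i ∧ dx_j = -dx_j ∧ dx_i and dx_i ∧ dx_i = 0. For each pair (i, j) with i < j, the coefficient of dx_i ∧ dx_j in alpha ∧ beta is (alpha_i * beta_j - alpha_j * beta_i). Collecting: alpha ∧ beta = (2*y) dx ∧ dy.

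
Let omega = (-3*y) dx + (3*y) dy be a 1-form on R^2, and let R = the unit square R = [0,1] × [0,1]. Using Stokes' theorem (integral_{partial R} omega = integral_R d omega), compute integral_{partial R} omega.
integral_(partial R) omega = 3

Stokes: integral_partial_R omega = integral_R d omega with d omega = (∂Q/∂x - ∂P/∂y) dx ∧ dy.
  ∂Q/∂x = 0
  ∂P/∂y = -3
  integrand = ∂Q/∂x - ∂P/∂y = 3.
Integrating over R: integral_0^1 integral_0^1 (3) dx dy = 3.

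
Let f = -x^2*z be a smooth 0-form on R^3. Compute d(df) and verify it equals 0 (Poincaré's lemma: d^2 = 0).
d(df) = 0

Step 1: df = sum_i (∂f/∂x_i) dx_i = (-2*x*z) dx + (0) dy + (-x^2) dz.
Step 2: Apply d again. Using the 1-form formula, the coefficient of dx ∧ dy in d(df) is ∂^2 f/∂x ∂y - ∂^2 f/∂y ∂x = (0) - (0) = 0 (equality of mixed partials for smooth f).
Similarly for dx ∧ dz and dy ∧ dz — all coefficients vanish. So d(df) = 0.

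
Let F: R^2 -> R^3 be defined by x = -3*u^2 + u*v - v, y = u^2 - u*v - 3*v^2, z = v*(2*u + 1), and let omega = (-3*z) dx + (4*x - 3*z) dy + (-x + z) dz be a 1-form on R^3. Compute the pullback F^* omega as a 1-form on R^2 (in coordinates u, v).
F^* omega = (-24*u^3 + 50*u^2*v - 2*u*v^2 + 4*u*v + 8*v^2) du + (18*u^3 + 70*u^2*v + 3*u^2 + 12*u*v^2 + 15*u*v + 42*v^2 + 5*v) dv

Using F^*(f dg) = (f ∘ F) d(g ∘ F), substitute each coordinate x_i by F_i(u, v) in f_i, and replace dx_i by d F_i = (∂F_i/∂u) du + (∂F_i/∂v) dv.
  For the x component: f_1(F) = 3*v*(-2*u - 1); d F_1 = (-6*u + v) du + (u - 1) dv
  For the y component: f_2(F) = -12*u^2 - 2*u*v - 7*v; d F_2 = (2*u - v) du + (-u - 6*v) dv
  For the z component: f_3(F) = 3*u^2 + u*v + 2*v; d F_3 = (2*v) du + (2*u + 1) dv
Combining and collecting du, dv coefficients:
  coeff of du: -24*u^3 + 50*u^2*v - 2*u*v^2 + 4*u*v + 8*v^2
  coeff of dv: 18*u^3 + 70*u^2*v + 3*u^2 + 12*u*v^2 + 15*u*v + 42*v^2 + 5*v
F^* omega = (-24*u^3 + 50*u^2*v - 2*u*v^2 + 4*u*v + 8*v^2) du + (18*u^3 + 70*u^2*v + 3*u^2 + 12*u*v^2 + 15*u*v + 42*v^2 + 5*v) dv.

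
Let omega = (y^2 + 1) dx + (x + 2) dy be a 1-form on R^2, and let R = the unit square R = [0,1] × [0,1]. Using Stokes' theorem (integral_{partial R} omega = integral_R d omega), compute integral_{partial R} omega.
integral_(partial R) omega = 0

Stokes: integral_partial_R omega = integral_R d omega with d omega = (∂Q/∂x - ∂P/∂y) dx ∧ dy.
  ∂Q/∂x = 1
  ∂P/∂y = 2*y
  integrand = ∂Q/∂x - ∂P/∂y = 1 - 2*y.
Integrating over R: integral_0^1 integral_0^1 (1 - 2*y) dx dy = 0.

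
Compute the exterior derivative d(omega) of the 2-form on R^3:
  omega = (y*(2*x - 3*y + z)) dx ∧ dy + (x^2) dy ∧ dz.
d(omega) = (2*x + y) dx ∧ dy ∧ dz

For a 2-form omega = sum_{i<j} g_{ij} dx_i ∧ dx_j, the exterior derivative is
  d(omega) = sum_{i<j} d(g_{ij}) ∧ dx_i ∧ dx_j = sum_{i<j, k} (∂g_{ij}/∂x_k) dx_k ∧ dx_i ∧ dx_j.
Expand each term, using dx_k ∧ dx_i ∧ dx_j = sgn(permutation) dx_{(a)} ∧ dx_{(b)} ∧ dx_{(c)} with (a < b < c) sorted:
  d(y*(2*x - 3*y + z)) includes (∂/∂z)(y*(2*x - 3*y + z)) dz = (y) dz, which multiplied by dx ∧ dy gives (y) dx ∧ dy ∧ dz
  d(x^2) includes (∂/∂x)(x^2) dx = (2*x) dx, which multiplied by dy ∧ dz gives (2*x) dx ∧ dy ∧ dz
Collecting like 3-forms: d(omega) = (2*x + y) dx ∧ dy ∧ dz.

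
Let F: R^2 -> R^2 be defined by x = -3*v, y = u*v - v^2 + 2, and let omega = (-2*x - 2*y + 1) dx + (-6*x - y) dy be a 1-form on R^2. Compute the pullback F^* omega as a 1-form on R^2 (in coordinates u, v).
F^* omega = (v*(-u*v + v^2 + 18*v - 2)) du + (-u^2*v + 3*u*v^2 + 24*u*v - 2*u - 2*v^3 - 42*v^2 - 14*v + 9) dv

Using F^*(f dg) = (f ∘ F) d(g ∘ F), substitute each coordinate x_i by F_i(u, v) in f_i, and replace dx_i by d F_i = (∂F_i/∂u) du + (∂F_i/∂v) dv.
  For the x component: f_1(F) = -2*u*v + 2*v^2 + 6*v - 3; d F_1 = (0) du + (-3) dv
  For the y component: f_2(F) = -u*v + v^2 + 18*v - 2; d F_2 = (v) du + (u - 2*v) dv
Combining and collecting du, dv coefficients:
  coeff of du: v*(-u*v + v^2 + 18*v - 2)
  coeff of dv: -u^2*v + 3*u*v^2 + 24*u*v - 2*u - 2*v^3 - 42*v^2 - 14*v + 9
F^* omega = (v*(-u*v + v^2 + 18*v - 2)) du + (-u^2*v + 3*u*v^2 + 24*u*v - 2*u - 2*v^3 - 42*v^2 - 14*v + 9) dv.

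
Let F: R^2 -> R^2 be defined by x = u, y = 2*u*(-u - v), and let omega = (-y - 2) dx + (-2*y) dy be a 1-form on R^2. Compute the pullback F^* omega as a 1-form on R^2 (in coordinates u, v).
F^* omega = (-16*u^3 - 24*u^2*v + 2*u^2 - 8*u*v^2 + 2*u*v - 2) du + (8*u^2*(-u - v)) dv

Using F^*(f dg) = (f ∘ F) d(g ∘ F), substitute each coordinate x_i by F_i(u, v) in f_i, and replace dx_i by d F_i = (∂F_i/∂u) du + (∂F_i/∂v) dv.
  For the x component: f_1(F) = 2*u^2 + 2*u*v - 2; d F_1 = (1) du + (0) dv
  For the y component: f_2(F) = 4*u*(u + v); d F_2 = (-4*u - 2*v) du + (-2*u) dv
Combining and collecting du, dv coefficients:
  coeff of du: -16*u^3 - 24*u^2*v + 2*u^2 - 8*u*v^2 + 2*u*v - 2
  coeff of dv: 8*u^2*(-u - v)
F^* omega = (-16*u^3 - 24*u^2*v + 2*u^2 - 8*u*v^2 + 2*u*v - 2) du + (8*u^2*(-u - v)) dv.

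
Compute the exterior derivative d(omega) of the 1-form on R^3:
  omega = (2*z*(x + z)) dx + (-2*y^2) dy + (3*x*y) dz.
d(omega) = (-2*x + 3*y - 4*z) dx ∧ dz + (3*x) dy ∧ dz

For a 1-form omega = sum_i f_i dx_i, the exterior derivative is
  d(omega) = sum_{i < j} (∂f_j/∂x_i - ∂f_i/∂x_j) dx_i ∧ dx_j.
  coefficient of dx ∧ dz: ∂f_3/∂x - ∂f_1/∂z = ∂(3*x*y)/∂x - ∂(2*z*(x + z))/∂z = -2*x + 3*y - 4*z
  coefficient of dy ∧ dz: ∂f_3/∂y - ∂f_2/∂z = ∂(3*x*y)/∂y - ∂(-2*y^2)/∂z = 3*x
Assembling: d(omega) = (-2*x + 3*y - 4*z) dx ∧ dz + (3*x) dy ∧ dz.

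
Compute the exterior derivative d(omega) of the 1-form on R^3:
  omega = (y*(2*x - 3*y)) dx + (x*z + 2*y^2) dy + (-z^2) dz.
d(omega) = (-2*x + 6*y + z) dx ∧ dy + (-x) dy ∧ dz

For a 1-form omega = sum_i f_i dx_i, the exterior derivative is
  d(omega) = sum_{i < j} (∂f_j/∂x_i - ∂f_i/∂x_j) dx_i ∧ dx_j.
  coefficient of dx ∧ dy: ∂f_2/∂x - ∂f_1/∂y = ∂(x*z + 2*y^2)/∂x - ∂(y*(2*x - 3*y))/∂y = -2*x + 6*y + z
  coefficient of dy ∧ dz: ∂f_3/∂y - ∂f_2/∂z = ∂(-z^2)/∂y - ∂(x*z + 2*y^2)/∂z = -x
Assembling: d(omega) = (-2*x + 6*y + z) dx ∧ dy + (-x) dy ∧ dz.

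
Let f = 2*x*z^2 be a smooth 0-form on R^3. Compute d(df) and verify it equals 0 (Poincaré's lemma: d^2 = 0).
d(df) = 0

Step 1: df = sum_i (∂f/∂x_i) dx_i = (2*z^2) dx + (0) dy + (4*x*z) dz.
Step 2: Apply d again. Using the 1-form formula, the coefficient of dx ∧ dy in d(df) is ∂^2 f/∂x ∂y - ∂^2 f/∂y ∂x = (0) - (0) = 0 (equality of mixed partials for smooth f).
Similarly for dx ∧ dz and dy ∧ dz — all coefficients vanish. So d(df) = 0.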